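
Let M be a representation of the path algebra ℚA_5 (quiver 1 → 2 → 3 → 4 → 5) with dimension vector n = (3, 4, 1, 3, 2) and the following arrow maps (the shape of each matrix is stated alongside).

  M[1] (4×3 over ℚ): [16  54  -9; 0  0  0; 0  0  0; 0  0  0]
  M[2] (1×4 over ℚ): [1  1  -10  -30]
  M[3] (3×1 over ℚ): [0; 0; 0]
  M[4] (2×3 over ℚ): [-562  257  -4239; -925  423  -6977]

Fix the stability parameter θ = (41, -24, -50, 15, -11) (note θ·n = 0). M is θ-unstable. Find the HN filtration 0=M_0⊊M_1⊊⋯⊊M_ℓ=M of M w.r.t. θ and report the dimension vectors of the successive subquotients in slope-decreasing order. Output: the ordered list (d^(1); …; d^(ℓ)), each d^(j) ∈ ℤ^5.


Barcode: M ≅ I[1,1]^2, I[1,3], I[2,2]^3, I[4,4], I[4,5]^2. HN layers by μ_θ (5 steps, strictly decreasing):
  μ^(1)=41; μ^(2)=15; μ^(3)=2; μ^(4)=-11; μ^(5)=-24

((2, 0, 0, 0, 0); (0, 0, 0, 1, 0); (0, 0, 0, 2, 2); (1, 1, 1, 0, 0); (0, 3, 0, 0, 0))


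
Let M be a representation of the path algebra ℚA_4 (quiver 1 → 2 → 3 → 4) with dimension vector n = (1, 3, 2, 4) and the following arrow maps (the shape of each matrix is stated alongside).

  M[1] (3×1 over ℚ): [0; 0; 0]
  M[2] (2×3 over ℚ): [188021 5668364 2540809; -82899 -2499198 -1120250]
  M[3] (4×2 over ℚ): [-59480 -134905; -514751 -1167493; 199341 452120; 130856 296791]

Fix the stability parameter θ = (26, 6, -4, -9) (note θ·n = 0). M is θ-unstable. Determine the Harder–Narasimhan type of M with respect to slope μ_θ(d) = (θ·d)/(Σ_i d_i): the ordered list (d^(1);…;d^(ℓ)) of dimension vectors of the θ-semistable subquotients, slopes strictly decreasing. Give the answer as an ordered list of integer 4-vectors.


Barcode: M ≅ I[1,1], I[2,2], I[2,4]^2, I[4,4]^2. HN layers by μ_θ (4 steps, strictly decreasing):
  μ^(1)=26; μ^(2)=6; μ^(3)=-7/3; μ^(4)=-9

((1, 0, 0, 0); (0, 1, 0, 0); (0, 2, 2, 2); (0, 0, 0, 2))


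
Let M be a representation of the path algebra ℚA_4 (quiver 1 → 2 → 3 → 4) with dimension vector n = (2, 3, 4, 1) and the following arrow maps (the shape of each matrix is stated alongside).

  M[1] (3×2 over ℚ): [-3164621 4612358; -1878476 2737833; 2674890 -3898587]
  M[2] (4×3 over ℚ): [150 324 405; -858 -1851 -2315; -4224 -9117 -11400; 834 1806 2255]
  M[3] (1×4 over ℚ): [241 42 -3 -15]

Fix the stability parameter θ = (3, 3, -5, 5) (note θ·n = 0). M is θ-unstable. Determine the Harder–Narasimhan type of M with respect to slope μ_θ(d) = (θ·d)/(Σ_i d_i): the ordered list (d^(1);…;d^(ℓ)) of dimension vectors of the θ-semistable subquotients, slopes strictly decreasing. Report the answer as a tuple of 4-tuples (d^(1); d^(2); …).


Interval decomposition of M: I[1,2], I[1,4], I[2,3], I[3,3]^2.
HN type (ℓ=5): μ^(1)=5; μ^(2)=3; μ^(3)=1/3; μ^(4)=-1; μ^(5)=-5

((0, 0, 0, 1); (1, 1, 0, 0); (1, 1, 1, 0); (0, 1, 1, 0); (0, 0, 2, 0))


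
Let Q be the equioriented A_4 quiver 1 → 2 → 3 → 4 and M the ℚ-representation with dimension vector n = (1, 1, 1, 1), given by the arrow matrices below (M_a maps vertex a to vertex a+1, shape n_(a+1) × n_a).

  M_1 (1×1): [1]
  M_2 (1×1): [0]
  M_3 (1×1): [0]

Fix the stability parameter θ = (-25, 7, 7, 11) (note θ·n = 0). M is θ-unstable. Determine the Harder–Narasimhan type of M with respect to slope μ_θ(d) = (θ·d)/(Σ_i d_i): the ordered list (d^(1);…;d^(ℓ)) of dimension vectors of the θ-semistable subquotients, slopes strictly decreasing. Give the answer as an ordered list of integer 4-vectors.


Interval decomposition of M: I[1,2], I[3,3], I[4,4].
HN type (ℓ=3): μ^(1)=11; μ^(2)=7; μ^(3)=-25

((0, 0, 0, 1); (0, 1, 1, 0); (1, 0, 0, 0))


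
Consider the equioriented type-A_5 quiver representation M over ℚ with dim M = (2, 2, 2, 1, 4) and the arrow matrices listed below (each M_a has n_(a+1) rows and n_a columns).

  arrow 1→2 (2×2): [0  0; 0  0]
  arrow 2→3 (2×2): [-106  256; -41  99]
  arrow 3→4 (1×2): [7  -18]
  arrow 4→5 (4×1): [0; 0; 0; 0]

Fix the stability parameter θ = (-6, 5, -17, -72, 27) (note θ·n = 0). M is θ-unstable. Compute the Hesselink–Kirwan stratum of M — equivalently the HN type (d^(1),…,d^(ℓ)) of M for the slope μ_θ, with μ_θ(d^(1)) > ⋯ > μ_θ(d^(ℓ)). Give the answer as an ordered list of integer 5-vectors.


Via rank(M_{q-1}∘⋯∘M_p): M ≅ I[1,1]^2, I[2,3], I[2,4], I[5,5]^4.
μ_θ-semistable layers: μ^(1)=27; μ^(2)=-6; μ^(3)=-28

((0, 0, 0, 0, 4); (2, 1, 1, 0, 0); (0, 1, 1, 1, 0))


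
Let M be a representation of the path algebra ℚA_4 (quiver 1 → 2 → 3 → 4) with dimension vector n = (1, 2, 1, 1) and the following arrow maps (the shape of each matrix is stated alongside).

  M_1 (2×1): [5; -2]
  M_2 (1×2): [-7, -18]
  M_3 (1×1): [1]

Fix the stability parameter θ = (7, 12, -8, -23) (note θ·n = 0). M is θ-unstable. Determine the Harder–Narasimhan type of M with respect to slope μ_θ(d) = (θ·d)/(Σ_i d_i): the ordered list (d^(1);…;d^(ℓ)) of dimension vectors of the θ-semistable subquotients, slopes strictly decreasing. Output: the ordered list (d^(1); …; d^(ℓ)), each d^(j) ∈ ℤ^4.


Interval decomposition of M: I[1,4], I[2,2].
HN type (ℓ=2): μ^(1)=12; μ^(2)=-3

((0, 1, 0, 0); (1, 1, 1, 1))


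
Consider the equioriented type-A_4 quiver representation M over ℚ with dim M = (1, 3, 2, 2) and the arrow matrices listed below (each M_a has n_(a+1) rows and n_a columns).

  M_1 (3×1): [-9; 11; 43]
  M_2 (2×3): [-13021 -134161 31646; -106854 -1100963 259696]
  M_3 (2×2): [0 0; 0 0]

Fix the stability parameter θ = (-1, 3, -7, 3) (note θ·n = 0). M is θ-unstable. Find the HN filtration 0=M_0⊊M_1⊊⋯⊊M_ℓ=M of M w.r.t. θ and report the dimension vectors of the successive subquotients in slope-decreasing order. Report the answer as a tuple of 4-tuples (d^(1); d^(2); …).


Barcode: M ≅ I[1,3], I[2,2], I[2,3], I[4,4]^2. HN layers by μ_θ (3 steps, strictly decreasing):
  μ^(1)=3; μ^(2)=-5/3; μ^(3)=-2

((0, 1, 0, 2); (1, 1, 1, 0); (0, 1, 1, 0))


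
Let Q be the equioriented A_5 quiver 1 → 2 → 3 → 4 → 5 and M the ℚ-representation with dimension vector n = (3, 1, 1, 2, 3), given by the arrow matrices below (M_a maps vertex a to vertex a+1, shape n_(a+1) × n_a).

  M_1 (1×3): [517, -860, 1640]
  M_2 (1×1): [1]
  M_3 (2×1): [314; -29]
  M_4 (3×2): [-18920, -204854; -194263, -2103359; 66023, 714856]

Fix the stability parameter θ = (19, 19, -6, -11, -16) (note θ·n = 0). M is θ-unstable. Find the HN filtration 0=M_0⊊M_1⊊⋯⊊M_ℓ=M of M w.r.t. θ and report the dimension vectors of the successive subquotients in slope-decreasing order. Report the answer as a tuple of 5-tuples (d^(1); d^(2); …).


Via rank(M_{q-1}∘⋯∘M_p): M ≅ I[1,1]^2, I[1,5], I[4,5], I[5,5].
μ_θ-semistable layers: μ^(1)=19; μ^(2)=1; μ^(3)=-27/2; μ^(4)=-16

((2, 0, 0, 0, 0); (1, 1, 1, 1, 1); (0, 0, 0, 1, 1); (0, 0, 0, 0, 1))


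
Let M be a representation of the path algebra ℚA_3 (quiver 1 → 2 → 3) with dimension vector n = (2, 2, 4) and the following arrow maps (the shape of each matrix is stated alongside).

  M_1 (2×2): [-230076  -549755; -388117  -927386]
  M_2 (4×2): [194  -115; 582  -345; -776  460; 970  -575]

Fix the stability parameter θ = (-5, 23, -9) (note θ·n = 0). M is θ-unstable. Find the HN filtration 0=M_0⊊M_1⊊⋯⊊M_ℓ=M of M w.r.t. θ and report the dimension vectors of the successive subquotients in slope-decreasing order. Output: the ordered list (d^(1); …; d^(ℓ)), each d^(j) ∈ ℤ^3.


Interval decomposition of M: I[1,2], I[1,3], I[3,3]^3.
HN type (ℓ=4): μ^(1)=23; μ^(2)=7; μ^(3)=-5; μ^(4)=-9

((0, 1, 0); (0, 1, 1); (2, 0, 0); (0, 0, 3))


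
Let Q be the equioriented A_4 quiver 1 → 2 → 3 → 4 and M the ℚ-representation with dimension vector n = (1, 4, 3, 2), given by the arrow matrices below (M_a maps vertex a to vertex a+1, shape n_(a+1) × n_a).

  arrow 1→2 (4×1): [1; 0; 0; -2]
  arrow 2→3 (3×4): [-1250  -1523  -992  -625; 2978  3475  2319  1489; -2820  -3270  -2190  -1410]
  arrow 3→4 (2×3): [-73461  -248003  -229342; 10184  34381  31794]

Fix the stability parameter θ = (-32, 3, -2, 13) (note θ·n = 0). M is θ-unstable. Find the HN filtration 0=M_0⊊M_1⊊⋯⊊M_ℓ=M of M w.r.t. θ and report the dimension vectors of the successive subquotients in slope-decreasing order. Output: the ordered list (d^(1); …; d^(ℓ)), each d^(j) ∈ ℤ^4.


Via rank(M_{q-1}∘⋯∘M_p): M ≅ I[1,2], I[2,2], I[2,4]^2, I[3,3].
μ_θ-semistable layers: μ^(1)=13; μ^(2)=3; μ^(3)=1/2; μ^(4)=-2; μ^(5)=-32

((0, 0, 0, 2); (0, 2, 0, 0); (0, 2, 2, 0); (0, 0, 1, 0); (1, 0, 0, 0))


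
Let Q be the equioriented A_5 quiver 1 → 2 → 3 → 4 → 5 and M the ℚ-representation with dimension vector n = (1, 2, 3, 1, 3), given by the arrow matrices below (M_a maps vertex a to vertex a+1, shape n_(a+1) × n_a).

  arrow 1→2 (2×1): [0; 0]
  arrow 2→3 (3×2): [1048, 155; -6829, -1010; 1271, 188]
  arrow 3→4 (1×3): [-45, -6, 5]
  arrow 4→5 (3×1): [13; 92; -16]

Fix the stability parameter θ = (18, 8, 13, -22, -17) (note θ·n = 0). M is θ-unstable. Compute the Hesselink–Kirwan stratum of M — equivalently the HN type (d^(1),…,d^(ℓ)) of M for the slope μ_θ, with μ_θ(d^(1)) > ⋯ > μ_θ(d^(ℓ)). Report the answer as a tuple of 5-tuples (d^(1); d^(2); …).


Interval decomposition of M: I[1,1], I[2,3], I[2,5], I[3,3], I[5,5]^2.
HN type (ℓ=5): μ^(1)=18; μ^(2)=13; μ^(3)=8; μ^(4)=-9/2; μ^(5)=-17

((1, 0, 0, 0, 0); (0, 0, 2, 0, 0); (0, 1, 0, 0, 0); (0, 1, 1, 1, 1); (0, 0, 0, 0, 2))


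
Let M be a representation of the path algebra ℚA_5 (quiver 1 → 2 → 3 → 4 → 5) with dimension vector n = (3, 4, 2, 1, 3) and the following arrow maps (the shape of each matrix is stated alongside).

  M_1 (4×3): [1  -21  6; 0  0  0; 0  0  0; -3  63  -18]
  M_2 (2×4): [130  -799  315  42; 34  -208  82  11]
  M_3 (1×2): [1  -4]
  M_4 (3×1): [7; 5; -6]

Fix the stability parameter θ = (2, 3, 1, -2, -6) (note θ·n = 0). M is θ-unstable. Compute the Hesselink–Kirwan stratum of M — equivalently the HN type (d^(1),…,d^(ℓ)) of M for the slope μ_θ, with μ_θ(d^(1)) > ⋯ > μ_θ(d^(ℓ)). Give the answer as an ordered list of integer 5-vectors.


Via rank(M_{q-1}∘⋯∘M_p): M ≅ I[1,1]^2, I[1,3], I[2,2]^2, I[2,5], I[5,5]^2.
μ_θ-semistable layers: μ^(1)=3; μ^(2)=2; μ^(3)=-1; μ^(4)=-6

((0, 2, 0, 0, 0); (3, 1, 1, 0, 0); (0, 1, 1, 1, 1); (0, 0, 0, 0, 2))


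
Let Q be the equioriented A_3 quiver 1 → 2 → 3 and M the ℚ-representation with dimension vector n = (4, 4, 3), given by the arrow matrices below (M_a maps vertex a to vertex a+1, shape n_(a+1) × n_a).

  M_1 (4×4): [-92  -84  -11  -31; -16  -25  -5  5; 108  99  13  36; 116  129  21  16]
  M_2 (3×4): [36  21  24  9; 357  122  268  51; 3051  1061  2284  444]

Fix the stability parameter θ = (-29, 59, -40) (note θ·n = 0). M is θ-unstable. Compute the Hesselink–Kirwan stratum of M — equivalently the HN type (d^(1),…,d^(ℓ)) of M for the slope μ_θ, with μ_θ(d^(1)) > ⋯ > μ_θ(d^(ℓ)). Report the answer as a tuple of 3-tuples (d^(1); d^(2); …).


Barcode: M ≅ I[1,1], I[1,2], I[1,3]^2, I[2,2], I[3,3]. HN layers by μ_θ (4 steps, strictly decreasing):
  μ^(1)=59; μ^(2)=19/2; μ^(3)=-29; μ^(4)=-40

((0, 2, 0); (0, 2, 2); (4, 0, 0); (0, 0, 1))


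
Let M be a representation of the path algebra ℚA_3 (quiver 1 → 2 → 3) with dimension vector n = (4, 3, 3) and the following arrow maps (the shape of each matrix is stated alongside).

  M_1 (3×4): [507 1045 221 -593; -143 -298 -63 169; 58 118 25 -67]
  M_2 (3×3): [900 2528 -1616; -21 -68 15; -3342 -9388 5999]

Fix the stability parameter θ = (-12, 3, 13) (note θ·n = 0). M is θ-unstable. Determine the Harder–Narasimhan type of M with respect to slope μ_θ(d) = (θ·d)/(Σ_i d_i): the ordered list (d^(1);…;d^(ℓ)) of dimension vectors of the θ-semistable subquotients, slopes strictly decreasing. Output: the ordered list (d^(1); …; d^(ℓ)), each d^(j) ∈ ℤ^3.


Interval decomposition of M: I[1,1], I[1,2], I[1,3]^2, I[3,3].
HN type (ℓ=3): μ^(1)=13; μ^(2)=3; μ^(3)=-12

((0, 0, 3); (0, 3, 0); (4, 0, 0))


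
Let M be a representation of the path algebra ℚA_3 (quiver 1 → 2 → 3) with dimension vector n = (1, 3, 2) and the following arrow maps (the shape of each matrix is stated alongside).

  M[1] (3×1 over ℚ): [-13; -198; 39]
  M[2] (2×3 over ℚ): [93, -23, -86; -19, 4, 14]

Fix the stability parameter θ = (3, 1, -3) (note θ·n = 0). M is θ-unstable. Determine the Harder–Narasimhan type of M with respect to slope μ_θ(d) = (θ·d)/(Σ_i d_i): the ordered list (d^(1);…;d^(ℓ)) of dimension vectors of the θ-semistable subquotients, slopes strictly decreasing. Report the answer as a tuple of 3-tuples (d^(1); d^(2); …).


Interval decomposition of M: I[1,3], I[2,2], I[2,3].
HN type (ℓ=3): μ^(1)=1; μ^(2)=1/3; μ^(3)=-1

((0, 1, 0); (1, 1, 1); (0, 1, 1))


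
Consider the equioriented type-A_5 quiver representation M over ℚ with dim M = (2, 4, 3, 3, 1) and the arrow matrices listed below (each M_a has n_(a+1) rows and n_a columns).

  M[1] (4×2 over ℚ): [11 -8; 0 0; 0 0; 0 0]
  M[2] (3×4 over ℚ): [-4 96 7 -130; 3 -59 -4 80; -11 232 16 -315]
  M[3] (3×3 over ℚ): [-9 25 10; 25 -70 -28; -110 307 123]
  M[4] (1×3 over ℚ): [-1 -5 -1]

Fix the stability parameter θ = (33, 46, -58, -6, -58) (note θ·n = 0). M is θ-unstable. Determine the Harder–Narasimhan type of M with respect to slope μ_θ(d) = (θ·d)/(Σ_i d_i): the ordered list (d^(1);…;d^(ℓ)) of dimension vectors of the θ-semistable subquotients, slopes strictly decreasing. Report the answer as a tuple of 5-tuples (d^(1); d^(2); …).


Interval decomposition of M: I[1,1], I[1,5], I[2,2], I[2,4]^2.
HN type (ℓ=4): μ^(1)=46; μ^(2)=33; μ^(3)=-6; μ^(4)=-43/5

((0, 1, 0, 0, 0); (1, 0, 0, 0, 0); (0, 2, 2, 2, 0); (1, 1, 1, 1, 1))


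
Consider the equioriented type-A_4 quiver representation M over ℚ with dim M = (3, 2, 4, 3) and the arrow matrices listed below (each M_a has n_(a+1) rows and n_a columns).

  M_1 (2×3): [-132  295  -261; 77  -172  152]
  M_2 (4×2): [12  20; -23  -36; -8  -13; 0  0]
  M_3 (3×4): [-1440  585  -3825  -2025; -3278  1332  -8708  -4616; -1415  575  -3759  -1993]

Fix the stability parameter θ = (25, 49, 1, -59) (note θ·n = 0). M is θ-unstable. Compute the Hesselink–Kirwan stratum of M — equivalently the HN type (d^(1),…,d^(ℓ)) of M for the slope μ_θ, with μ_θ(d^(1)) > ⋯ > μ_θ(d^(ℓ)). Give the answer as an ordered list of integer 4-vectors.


Via rank(M_{q-1}∘⋯∘M_p): M ≅ I[1,1], I[1,3], I[1,4], I[3,3], I[3,4], I[4,4].
μ_θ-semistable layers: μ^(1)=25; μ^(2)=4; μ^(3)=1; μ^(4)=-29; μ^(5)=-59

((2, 1, 1, 0); (1, 1, 1, 1); (0, 0, 1, 0); (0, 0, 1, 1); (0, 0, 0, 1))


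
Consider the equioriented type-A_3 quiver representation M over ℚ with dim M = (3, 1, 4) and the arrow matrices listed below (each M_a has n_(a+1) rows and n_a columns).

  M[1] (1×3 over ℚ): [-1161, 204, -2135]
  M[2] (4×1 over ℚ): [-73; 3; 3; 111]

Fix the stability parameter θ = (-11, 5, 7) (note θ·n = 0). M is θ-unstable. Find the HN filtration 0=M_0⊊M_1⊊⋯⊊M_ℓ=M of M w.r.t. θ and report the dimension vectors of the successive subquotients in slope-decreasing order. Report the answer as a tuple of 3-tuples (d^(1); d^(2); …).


Interval decomposition of M: I[1,1]^2, I[1,3], I[3,3]^3.
HN type (ℓ=3): μ^(1)=7; μ^(2)=5; μ^(3)=-11

((0, 0, 4); (0, 1, 0); (3, 0, 0))


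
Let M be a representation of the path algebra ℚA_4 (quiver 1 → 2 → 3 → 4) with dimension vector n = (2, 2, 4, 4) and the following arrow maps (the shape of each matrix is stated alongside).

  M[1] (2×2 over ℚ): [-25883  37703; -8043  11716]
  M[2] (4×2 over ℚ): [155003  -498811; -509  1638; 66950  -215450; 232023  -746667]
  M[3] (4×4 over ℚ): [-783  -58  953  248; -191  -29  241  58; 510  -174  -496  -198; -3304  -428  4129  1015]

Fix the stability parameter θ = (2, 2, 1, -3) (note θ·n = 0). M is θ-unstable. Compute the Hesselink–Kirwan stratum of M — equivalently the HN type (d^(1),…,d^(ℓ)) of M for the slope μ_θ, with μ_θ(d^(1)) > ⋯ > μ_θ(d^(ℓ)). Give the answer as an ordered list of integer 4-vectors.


Barcode: M ≅ I[1,4]^2, I[3,3], I[3,4], I[4,4]. HN layers by μ_θ (4 steps, strictly decreasing):
  μ^(1)=1; μ^(2)=1/2; μ^(3)=-1; μ^(4)=-3

((0, 0, 1, 0); (2, 2, 2, 2); (0, 0, 1, 1); (0, 0, 0, 1))


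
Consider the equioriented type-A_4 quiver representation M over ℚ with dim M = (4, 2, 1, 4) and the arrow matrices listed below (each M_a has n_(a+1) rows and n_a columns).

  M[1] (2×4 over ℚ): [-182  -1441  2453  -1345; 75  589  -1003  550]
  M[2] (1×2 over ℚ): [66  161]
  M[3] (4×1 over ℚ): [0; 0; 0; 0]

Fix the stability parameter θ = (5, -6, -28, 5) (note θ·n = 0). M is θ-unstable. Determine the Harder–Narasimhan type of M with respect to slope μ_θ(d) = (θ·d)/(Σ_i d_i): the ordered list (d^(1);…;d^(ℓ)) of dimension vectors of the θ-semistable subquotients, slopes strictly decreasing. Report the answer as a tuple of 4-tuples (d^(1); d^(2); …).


Barcode: M ≅ I[1,1]^2, I[1,2], I[1,3], I[4,4]^4. HN layers by μ_θ (3 steps, strictly decreasing):
  μ^(1)=5; μ^(2)=-1/2; μ^(3)=-29/3

((2, 0, 0, 4); (1, 1, 0, 0); (1, 1, 1, 0))


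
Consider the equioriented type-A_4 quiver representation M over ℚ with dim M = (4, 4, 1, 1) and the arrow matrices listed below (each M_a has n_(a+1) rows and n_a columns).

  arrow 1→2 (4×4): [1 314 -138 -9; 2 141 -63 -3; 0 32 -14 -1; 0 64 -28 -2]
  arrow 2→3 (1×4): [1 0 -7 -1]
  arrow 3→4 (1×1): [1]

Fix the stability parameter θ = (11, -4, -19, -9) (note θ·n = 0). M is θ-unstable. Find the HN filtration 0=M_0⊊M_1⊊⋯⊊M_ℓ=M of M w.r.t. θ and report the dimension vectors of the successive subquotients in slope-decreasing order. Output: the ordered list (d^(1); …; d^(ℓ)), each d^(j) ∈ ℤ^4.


Interval decomposition of M: I[1,1], I[1,2]^2, I[1,4], I[2,2].
HN type (ℓ=4): μ^(1)=11; μ^(2)=7/2; μ^(3)=-4; μ^(4)=-21/4

((1, 0, 0, 0); (2, 2, 0, 0); (0, 1, 0, 0); (1, 1, 1, 1))


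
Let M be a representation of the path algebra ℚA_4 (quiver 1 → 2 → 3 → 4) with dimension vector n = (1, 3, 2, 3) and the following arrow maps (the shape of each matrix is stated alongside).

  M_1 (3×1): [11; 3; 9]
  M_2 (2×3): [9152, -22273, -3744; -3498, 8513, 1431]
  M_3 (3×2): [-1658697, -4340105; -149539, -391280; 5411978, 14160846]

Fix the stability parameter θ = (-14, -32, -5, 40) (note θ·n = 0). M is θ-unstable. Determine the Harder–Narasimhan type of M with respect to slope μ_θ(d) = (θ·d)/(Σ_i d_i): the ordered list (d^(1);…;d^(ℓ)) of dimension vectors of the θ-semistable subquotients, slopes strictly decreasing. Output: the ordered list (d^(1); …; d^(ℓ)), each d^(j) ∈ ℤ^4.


Barcode: M ≅ I[1,4], I[2,2], I[2,4], I[4,4]. HN layers by μ_θ (4 steps, strictly decreasing):
  μ^(1)=40; μ^(2)=-5; μ^(3)=-23; μ^(4)=-32

((0, 0, 0, 3); (0, 0, 2, 0); (1, 1, 0, 0); (0, 2, 0, 0))


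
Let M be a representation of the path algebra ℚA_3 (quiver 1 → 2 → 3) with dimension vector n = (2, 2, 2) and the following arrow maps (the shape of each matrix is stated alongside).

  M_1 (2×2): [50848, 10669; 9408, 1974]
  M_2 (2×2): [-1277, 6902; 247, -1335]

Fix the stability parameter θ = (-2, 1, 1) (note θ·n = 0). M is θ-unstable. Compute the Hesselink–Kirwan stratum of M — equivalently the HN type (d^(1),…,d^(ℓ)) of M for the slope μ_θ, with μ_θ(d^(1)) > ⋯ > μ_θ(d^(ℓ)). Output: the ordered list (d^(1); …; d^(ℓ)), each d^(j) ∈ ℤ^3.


Interval decomposition of M: I[1,1], I[1,3], I[2,3].
HN type (ℓ=2): μ^(1)=1; μ^(2)=-2

((0, 2, 2); (2, 0, 0))


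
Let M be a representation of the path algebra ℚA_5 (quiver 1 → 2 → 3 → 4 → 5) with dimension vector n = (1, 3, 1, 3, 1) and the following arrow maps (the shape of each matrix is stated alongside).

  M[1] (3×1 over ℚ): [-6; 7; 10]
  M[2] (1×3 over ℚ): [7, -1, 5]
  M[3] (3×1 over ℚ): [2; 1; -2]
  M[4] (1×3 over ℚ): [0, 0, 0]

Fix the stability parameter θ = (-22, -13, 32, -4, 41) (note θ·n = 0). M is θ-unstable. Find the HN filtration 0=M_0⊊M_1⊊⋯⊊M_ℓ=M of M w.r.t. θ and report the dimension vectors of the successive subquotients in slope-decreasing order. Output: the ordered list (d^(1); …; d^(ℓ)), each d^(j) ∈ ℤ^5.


Barcode: M ≅ I[1,4], I[2,2]^2, I[4,4]^2, I[5,5]. HN layers by μ_θ (5 steps, strictly decreasing):
  μ^(1)=41; μ^(2)=14; μ^(3)=-4; μ^(4)=-13; μ^(5)=-22

((0, 0, 0, 0, 1); (0, 0, 1, 1, 0); (0, 0, 0, 2, 0); (0, 3, 0, 0, 0); (1, 0, 0, 0, 0))


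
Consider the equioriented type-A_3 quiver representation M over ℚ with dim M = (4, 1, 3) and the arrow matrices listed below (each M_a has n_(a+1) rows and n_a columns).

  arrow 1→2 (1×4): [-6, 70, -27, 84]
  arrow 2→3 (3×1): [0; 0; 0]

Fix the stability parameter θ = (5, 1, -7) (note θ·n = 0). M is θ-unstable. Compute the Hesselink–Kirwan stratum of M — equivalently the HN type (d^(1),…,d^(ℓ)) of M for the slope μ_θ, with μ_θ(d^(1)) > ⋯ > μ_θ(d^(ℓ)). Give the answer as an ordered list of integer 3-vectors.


Barcode: M ≅ I[1,1]^3, I[1,2], I[3,3]^3. HN layers by μ_θ (3 steps, strictly decreasing):
  μ^(1)=5; μ^(2)=3; μ^(3)=-7

((3, 0, 0); (1, 1, 0); (0, 0, 3))


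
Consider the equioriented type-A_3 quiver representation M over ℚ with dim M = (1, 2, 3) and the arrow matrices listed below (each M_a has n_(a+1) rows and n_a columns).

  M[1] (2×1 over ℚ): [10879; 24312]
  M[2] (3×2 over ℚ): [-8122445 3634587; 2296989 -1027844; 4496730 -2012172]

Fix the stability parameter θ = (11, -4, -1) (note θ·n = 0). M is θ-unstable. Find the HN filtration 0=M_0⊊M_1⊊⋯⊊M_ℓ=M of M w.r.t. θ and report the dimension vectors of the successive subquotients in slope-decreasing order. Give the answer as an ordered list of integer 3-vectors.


Interval decomposition of M: I[1,3], I[2,3], I[3,3].
HN type (ℓ=3): μ^(1)=2; μ^(2)=-1; μ^(3)=-4

((1, 1, 1); (0, 0, 2); (0, 1, 0))


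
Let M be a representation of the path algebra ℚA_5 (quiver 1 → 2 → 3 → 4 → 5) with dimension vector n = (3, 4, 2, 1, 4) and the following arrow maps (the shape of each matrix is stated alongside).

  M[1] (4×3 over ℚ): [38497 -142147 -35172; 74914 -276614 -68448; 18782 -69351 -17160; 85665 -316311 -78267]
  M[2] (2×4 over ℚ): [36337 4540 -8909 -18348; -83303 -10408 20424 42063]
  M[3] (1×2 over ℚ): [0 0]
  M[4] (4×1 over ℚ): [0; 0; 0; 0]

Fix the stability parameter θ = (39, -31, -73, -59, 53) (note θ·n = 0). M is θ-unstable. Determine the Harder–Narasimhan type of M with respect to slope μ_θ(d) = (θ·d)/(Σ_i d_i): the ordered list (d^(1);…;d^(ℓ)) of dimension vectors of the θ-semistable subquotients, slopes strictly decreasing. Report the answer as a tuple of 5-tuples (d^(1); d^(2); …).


Via rank(M_{q-1}∘⋯∘M_p): M ≅ I[1,2], I[1,3]^2, I[2,2], I[4,4], I[5,5]^4.
μ_θ-semistable layers: μ^(1)=53; μ^(2)=4; μ^(3)=-65/3; μ^(4)=-31; μ^(5)=-59

((0, 0, 0, 0, 4); (1, 1, 0, 0, 0); (2, 2, 2, 0, 0); (0, 1, 0, 0, 0); (0, 0, 0, 1, 0))


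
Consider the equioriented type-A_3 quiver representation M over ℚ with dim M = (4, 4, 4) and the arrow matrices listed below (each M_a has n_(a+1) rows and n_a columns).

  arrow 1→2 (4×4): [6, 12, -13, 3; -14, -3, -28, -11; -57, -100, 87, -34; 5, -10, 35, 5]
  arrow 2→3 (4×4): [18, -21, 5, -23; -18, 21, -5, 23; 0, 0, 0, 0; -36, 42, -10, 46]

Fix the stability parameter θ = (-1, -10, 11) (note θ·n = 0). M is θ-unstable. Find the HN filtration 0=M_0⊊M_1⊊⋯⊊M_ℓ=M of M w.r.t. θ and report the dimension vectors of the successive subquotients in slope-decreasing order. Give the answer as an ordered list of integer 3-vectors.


Interval decomposition of M: I[1,2]^3, I[1,3], I[3,3]^3.
HN type (ℓ=2): μ^(1)=11; μ^(2)=-11/2

((0, 0, 4); (4, 4, 0))


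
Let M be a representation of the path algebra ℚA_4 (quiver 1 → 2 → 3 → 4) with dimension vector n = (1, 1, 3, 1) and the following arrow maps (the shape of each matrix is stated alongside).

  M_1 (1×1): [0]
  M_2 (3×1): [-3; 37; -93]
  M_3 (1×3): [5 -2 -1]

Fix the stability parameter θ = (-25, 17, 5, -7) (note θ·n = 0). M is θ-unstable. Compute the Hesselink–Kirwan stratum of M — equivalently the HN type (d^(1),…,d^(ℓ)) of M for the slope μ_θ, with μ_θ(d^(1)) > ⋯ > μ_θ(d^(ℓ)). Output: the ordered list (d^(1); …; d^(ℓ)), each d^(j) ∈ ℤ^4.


Interval decomposition of M: I[1,1], I[2,4], I[3,3]^2.
HN type (ℓ=2): μ^(1)=5; μ^(2)=-25

((0, 1, 3, 1); (1, 0, 0, 0))


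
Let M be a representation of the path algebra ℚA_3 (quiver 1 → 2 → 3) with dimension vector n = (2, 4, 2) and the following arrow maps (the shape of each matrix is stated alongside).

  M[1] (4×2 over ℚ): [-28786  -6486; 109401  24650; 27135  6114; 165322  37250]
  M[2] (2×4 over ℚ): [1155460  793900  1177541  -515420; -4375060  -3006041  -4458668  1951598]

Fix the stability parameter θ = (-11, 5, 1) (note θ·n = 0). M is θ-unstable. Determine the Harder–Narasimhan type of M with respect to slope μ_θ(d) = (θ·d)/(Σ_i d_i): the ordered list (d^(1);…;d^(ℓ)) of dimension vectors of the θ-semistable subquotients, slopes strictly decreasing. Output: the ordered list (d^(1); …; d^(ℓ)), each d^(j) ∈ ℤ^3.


Barcode: M ≅ I[1,2], I[1,3], I[2,2], I[2,3]. HN layers by μ_θ (3 steps, strictly decreasing):
  μ^(1)=5; μ^(2)=3; μ^(3)=-11

((0, 2, 0); (0, 2, 2); (2, 0, 0))


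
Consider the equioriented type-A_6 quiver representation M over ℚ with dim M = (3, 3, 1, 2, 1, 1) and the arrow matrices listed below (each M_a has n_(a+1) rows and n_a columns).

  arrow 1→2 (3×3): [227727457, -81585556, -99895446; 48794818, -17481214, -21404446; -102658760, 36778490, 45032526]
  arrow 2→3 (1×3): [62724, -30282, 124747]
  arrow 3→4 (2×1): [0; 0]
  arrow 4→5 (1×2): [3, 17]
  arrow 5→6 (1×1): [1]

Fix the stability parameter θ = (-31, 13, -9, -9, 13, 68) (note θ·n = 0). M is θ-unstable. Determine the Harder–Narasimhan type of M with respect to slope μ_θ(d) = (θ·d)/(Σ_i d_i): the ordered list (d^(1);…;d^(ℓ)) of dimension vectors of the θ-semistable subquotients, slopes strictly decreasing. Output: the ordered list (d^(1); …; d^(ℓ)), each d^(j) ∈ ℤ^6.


Barcode: M ≅ I[1,1], I[1,2], I[1,3], I[2,2], I[4,4], I[4,6]. HN layers by μ_θ (5 steps, strictly decreasing):
  μ^(1)=68; μ^(2)=13; μ^(3)=2; μ^(4)=-9; μ^(5)=-31

((0, 0, 0, 0, 0, 1); (0, 2, 0, 0, 1, 0); (0, 1, 1, 0, 0, 0); (0, 0, 0, 2, 0, 0); (3, 0, 0, 0, 0, 0))


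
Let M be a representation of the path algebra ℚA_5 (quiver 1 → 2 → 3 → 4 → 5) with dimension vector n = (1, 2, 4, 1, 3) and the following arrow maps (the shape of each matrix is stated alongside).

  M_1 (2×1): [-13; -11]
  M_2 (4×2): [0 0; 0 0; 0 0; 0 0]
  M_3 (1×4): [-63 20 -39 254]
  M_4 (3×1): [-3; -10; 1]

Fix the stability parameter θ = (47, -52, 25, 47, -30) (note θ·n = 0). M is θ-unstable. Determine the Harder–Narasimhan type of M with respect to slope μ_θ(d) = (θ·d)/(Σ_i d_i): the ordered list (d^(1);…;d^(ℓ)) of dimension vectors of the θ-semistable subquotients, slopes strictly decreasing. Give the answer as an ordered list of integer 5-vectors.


Interval decomposition of M: I[1,2], I[2,2], I[3,3]^3, I[3,5], I[5,5]^2.
HN type (ℓ=5): μ^(1)=25; μ^(2)=14; μ^(3)=-5/2; μ^(4)=-30; μ^(5)=-52

((0, 0, 3, 0, 0); (0, 0, 1, 1, 1); (1, 1, 0, 0, 0); (0, 0, 0, 0, 2); (0, 1, 0, 0, 0))


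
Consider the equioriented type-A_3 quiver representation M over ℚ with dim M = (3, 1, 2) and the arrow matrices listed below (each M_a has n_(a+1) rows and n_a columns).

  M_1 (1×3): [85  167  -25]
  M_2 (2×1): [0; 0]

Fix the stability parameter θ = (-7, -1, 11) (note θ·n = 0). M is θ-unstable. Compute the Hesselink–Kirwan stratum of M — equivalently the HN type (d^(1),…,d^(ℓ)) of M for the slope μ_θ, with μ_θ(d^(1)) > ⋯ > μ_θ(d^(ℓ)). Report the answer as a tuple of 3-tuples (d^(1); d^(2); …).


Via rank(M_{q-1}∘⋯∘M_p): M ≅ I[1,1]^2, I[1,2], I[3,3]^2.
μ_θ-semistable layers: μ^(1)=11; μ^(2)=-1; μ^(3)=-7

((0, 0, 2); (0, 1, 0); (3, 0, 0))


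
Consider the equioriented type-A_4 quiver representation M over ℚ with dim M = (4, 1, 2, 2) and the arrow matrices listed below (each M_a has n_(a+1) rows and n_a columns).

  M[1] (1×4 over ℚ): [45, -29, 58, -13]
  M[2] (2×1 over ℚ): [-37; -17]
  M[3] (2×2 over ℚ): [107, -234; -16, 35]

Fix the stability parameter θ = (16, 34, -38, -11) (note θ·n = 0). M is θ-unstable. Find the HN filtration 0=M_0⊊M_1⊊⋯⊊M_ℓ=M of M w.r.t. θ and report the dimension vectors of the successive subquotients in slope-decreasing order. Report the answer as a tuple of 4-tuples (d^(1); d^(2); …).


Barcode: M ≅ I[1,1]^3, I[1,4], I[3,4]. HN layers by μ_θ (4 steps, strictly decreasing):
  μ^(1)=16; μ^(2)=1/4; μ^(3)=-11; μ^(4)=-38

((3, 0, 0, 0); (1, 1, 1, 1); (0, 0, 0, 1); (0, 0, 1, 0))


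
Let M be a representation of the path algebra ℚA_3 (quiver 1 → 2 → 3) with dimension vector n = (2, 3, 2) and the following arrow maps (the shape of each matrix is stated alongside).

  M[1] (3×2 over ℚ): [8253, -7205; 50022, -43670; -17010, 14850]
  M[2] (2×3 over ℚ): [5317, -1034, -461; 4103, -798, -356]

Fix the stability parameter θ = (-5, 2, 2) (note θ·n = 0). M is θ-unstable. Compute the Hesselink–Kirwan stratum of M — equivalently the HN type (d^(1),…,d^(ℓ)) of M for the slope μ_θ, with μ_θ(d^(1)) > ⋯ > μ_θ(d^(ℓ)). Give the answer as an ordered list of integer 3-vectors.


Interval decomposition of M: I[1,1], I[1,3], I[2,2], I[2,3].
HN type (ℓ=2): μ^(1)=2; μ^(2)=-5

((0, 3, 2); (2, 0, 0))


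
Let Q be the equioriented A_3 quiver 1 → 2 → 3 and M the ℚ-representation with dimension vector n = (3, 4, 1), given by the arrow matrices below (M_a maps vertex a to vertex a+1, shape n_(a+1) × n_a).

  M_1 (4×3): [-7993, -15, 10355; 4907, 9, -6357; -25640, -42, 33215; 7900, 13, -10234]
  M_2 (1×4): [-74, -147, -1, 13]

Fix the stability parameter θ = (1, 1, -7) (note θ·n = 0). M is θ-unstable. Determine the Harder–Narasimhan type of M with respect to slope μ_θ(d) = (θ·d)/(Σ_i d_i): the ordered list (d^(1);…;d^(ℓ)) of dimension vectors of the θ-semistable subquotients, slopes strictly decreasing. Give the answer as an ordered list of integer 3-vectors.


Barcode: M ≅ I[1,2]^2, I[1,3], I[2,2]. HN layers by μ_θ (2 steps, strictly decreasing):
  μ^(1)=1; μ^(2)=-5/3

((2, 3, 0); (1, 1, 1))


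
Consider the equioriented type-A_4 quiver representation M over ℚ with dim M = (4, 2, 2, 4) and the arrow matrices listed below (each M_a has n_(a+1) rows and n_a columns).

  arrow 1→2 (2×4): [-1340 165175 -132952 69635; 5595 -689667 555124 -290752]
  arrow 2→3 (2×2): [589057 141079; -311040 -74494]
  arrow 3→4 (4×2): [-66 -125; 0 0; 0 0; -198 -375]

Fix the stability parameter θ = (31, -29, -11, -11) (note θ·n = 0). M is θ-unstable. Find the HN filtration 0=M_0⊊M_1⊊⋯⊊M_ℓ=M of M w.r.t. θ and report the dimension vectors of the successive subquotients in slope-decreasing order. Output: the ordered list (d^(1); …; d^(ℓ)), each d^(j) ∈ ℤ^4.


Barcode: M ≅ I[1,1]^2, I[1,3], I[1,4], I[4,4]^3. HN layers by μ_θ (4 steps, strictly decreasing):
  μ^(1)=31; μ^(2)=-3; μ^(3)=-5; μ^(4)=-11

((2, 0, 0, 0); (1, 1, 1, 0); (1, 1, 1, 1); (0, 0, 0, 3))


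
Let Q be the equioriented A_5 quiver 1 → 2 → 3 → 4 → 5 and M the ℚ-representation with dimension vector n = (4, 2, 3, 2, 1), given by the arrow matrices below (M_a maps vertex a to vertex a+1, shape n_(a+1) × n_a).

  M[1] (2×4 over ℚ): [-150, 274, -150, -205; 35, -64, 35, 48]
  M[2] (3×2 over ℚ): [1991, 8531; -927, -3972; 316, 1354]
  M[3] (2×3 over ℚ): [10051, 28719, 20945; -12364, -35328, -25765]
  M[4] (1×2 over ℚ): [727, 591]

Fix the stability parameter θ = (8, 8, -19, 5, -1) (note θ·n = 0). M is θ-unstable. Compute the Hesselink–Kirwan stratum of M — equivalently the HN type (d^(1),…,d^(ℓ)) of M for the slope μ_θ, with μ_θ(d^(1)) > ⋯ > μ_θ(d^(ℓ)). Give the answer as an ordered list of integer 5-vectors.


Via rank(M_{q-1}∘⋯∘M_p): M ≅ I[1,1]^2, I[1,3], I[1,5], I[3,4].
μ_θ-semistable layers: μ^(1)=8; μ^(2)=5; μ^(3)=2; μ^(4)=-1; μ^(5)=-19

((2, 0, 0, 0, 0); (0, 0, 0, 1, 0); (0, 0, 0, 1, 1); (2, 2, 2, 0, 0); (0, 0, 1, 0, 0))


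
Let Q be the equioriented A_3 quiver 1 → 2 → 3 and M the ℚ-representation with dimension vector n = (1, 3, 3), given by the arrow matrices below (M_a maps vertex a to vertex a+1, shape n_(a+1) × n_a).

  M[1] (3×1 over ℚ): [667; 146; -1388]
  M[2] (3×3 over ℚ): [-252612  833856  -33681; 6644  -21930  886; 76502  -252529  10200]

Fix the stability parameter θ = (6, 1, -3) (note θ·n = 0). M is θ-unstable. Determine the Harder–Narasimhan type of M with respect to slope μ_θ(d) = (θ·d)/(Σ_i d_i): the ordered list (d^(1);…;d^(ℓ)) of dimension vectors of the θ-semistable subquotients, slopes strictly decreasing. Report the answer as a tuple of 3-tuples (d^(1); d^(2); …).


Interval decomposition of M: I[1,2], I[2,3]^2, I[3,3].
HN type (ℓ=3): μ^(1)=7/2; μ^(2)=-1; μ^(3)=-3

((1, 1, 0); (0, 2, 2); (0, 0, 1))


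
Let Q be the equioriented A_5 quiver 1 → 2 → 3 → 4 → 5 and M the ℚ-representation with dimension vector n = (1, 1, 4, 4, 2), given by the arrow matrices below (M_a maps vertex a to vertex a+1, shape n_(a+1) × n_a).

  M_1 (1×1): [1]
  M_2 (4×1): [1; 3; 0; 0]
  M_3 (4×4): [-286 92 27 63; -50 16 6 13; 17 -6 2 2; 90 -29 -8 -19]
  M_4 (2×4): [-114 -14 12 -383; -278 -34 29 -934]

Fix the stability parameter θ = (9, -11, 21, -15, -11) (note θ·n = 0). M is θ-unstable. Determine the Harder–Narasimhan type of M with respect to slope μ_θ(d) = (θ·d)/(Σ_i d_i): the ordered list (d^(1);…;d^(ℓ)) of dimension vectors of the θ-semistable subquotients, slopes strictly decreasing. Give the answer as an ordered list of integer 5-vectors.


Via rank(M_{q-1}∘⋯∘M_p): M ≅ I[1,5], I[3,4]^2, I[3,5].
μ_θ-semistable layers: μ^(1)=3; μ^(2)=-7/5; μ^(3)=-5/3

((0, 0, 2, 2, 0); (1, 1, 1, 1, 1); (0, 0, 1, 1, 1))


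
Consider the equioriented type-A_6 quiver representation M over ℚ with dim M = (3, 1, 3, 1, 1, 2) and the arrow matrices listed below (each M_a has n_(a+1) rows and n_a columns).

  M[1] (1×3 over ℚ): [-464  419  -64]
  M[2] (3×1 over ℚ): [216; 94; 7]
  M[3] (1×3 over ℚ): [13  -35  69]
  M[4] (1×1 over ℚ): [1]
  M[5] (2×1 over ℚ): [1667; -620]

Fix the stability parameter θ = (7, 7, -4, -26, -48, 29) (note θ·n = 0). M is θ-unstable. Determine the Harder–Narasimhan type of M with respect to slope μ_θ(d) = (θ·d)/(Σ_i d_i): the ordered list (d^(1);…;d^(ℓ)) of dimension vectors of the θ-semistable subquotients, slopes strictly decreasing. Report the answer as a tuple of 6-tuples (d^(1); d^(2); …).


Via rank(M_{q-1}∘⋯∘M_p): M ≅ I[1,1]^2, I[1,6], I[3,3]^2, I[6,6].
μ_θ-semistable layers: μ^(1)=29; μ^(2)=7; μ^(3)=-4; μ^(4)=-64/5

((0, 0, 0, 0, 0, 2); (2, 0, 0, 0, 0, 0); (0, 0, 2, 0, 0, 0); (1, 1, 1, 1, 1, 0))


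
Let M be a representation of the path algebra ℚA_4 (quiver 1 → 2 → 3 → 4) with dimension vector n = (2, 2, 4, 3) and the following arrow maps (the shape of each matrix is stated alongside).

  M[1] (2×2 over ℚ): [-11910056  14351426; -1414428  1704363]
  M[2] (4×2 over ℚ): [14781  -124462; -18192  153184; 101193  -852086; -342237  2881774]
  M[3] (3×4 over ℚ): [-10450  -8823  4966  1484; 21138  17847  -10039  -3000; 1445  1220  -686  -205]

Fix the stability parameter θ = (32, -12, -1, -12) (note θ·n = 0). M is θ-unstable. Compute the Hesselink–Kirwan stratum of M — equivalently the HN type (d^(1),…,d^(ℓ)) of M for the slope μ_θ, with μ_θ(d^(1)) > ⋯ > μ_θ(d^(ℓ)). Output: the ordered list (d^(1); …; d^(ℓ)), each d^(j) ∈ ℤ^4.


Barcode: M ≅ I[1,1], I[1,2], I[2,4], I[3,3], I[3,4]^2. HN layers by μ_θ (5 steps, strictly decreasing):
  μ^(1)=32; μ^(2)=10; μ^(3)=-1; μ^(4)=-13/2; μ^(5)=-12

((1, 0, 0, 0); (1, 1, 0, 0); (0, 0, 1, 0); (0, 0, 3, 3); (0, 1, 0, 0))


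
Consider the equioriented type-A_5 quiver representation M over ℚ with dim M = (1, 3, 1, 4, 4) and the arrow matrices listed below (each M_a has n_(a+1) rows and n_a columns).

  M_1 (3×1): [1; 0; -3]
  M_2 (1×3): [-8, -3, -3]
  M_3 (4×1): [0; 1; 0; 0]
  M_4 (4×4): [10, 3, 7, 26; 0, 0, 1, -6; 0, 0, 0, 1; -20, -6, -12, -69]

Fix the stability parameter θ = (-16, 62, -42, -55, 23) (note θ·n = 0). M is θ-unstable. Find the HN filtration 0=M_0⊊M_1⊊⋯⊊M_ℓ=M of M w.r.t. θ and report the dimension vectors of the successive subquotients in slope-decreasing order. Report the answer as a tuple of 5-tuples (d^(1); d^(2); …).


Via rank(M_{q-1}∘⋯∘M_p): M ≅ I[1,5], I[2,2]^2, I[4,4], I[4,5]^2, I[5,5].
μ_θ-semistable layers: μ^(1)=62; μ^(2)=23; μ^(3)=-35/3; μ^(4)=-16; μ^(5)=-55

((0, 2, 0, 0, 0); (0, 0, 0, 0, 4); (0, 1, 1, 1, 0); (1, 0, 0, 0, 0); (0, 0, 0, 3, 0))


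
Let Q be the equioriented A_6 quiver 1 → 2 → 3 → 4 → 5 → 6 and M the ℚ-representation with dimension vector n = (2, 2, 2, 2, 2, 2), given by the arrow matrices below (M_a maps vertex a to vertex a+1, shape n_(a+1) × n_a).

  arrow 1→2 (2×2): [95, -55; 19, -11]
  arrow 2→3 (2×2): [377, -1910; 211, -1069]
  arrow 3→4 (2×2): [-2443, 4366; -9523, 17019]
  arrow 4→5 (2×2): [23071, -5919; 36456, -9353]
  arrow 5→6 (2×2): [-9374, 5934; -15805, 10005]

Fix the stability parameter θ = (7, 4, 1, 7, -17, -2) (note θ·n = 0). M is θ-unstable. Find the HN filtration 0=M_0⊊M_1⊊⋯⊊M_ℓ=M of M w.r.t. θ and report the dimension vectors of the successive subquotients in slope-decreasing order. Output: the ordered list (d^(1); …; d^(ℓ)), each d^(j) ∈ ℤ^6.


Barcode: M ≅ I[1,1], I[1,6], I[2,5], I[6,6]. HN layers by μ_θ (4 steps, strictly decreasing):
  μ^(1)=7; μ^(2)=0; μ^(3)=-5/4; μ^(4)=-2

((1, 0, 0, 0, 0, 0); (1, 1, 1, 1, 1, 1); (0, 1, 1, 1, 1, 0); (0, 0, 0, 0, 0, 1))


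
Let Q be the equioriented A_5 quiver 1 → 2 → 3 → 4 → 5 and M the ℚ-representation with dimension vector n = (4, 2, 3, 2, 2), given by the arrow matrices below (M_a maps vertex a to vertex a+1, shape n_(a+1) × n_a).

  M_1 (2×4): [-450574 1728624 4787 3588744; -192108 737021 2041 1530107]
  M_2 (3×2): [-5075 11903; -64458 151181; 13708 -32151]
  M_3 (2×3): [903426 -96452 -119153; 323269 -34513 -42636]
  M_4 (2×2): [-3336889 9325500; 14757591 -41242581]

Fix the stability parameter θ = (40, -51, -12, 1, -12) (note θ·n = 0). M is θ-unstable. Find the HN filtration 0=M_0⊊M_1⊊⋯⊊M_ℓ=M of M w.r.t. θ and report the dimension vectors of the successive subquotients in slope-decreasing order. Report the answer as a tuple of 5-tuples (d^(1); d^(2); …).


Via rank(M_{q-1}∘⋯∘M_p): M ≅ I[1,1]^2, I[1,5]^2, I[3,3].
μ_θ-semistable layers: μ^(1)=40; μ^(2)=-11/2; μ^(3)=-23/3; μ^(4)=-12

((2, 0, 0, 0, 0); (0, 0, 0, 2, 2); (2, 2, 2, 0, 0); (0, 0, 1, 0, 0))


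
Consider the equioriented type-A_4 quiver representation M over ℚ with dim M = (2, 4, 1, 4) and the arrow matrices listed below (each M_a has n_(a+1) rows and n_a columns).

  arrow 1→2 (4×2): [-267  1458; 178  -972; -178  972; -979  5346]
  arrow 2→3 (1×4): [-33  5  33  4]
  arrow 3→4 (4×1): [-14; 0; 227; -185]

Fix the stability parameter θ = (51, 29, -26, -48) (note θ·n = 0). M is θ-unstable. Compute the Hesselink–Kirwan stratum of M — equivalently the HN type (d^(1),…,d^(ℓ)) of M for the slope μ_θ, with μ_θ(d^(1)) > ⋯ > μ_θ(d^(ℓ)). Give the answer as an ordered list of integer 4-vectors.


Interval decomposition of M: I[1,1], I[1,4], I[2,2]^3, I[4,4]^3.
HN type (ℓ=4): μ^(1)=51; μ^(2)=29; μ^(3)=3/2; μ^(4)=-48

((1, 0, 0, 0); (0, 3, 0, 0); (1, 1, 1, 1); (0, 0, 0, 3))
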